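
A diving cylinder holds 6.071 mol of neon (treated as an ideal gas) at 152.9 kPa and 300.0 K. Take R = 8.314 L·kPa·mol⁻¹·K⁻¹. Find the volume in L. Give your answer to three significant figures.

PV = nRT ⇒ V = nRT/P = (6.071 × 8.314 × 300.0) / 152.9

V ≈ 99.0 L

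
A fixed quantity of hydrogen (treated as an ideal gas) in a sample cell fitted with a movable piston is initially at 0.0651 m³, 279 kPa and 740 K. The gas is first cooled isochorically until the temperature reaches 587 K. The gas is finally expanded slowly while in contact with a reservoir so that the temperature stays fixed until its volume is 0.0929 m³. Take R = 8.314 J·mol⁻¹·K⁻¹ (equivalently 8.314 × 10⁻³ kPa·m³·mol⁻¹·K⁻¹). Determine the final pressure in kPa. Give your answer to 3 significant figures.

P₃ ≈ 155 kPa

Isochoric, so P/T is constant: V₂ = V₁; P₂ = P₁·(T₂/T₁) = 221.3 kPa.
T constant ⇒ Boyle's law P V = const: T₃ = T₂; P₃ = P₂·(V₂/V₃) = 155.1 kPa.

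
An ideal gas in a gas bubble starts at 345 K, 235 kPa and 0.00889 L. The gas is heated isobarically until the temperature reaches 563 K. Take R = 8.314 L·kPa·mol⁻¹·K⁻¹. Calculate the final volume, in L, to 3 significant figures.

V₂ ≈ 0.0145 L

P constant ⇒ V ∝ T: P₂ = P₁; V₂ = V₁·(T₂/T₁) = 0.01451 L.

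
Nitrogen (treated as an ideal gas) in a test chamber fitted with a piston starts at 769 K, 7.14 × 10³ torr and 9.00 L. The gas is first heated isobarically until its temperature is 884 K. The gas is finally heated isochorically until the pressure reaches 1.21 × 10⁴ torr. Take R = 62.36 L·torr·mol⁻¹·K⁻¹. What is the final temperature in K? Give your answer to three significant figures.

Isobaric, so V/T is constant: P₂ = P₁; V₂ = V₁·(T₂/T₁) = 10.35 L.
V constant ⇒ P ∝ T: V₃ = V₂; T₃ = T₂·(P₃/P₂) = 1498 K.

T₃ ≈ 1.50e+03 K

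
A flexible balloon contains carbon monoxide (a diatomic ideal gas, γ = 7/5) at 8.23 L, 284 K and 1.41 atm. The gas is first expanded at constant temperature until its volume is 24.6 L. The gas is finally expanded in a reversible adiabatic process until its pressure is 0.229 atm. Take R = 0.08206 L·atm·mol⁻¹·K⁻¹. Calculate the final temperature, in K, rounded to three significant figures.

T₃ ≈ 231 K

T constant ⇒ Boyle's law P V = const: T₂ = T₁; P₂ = P₁·(V₁/V₂) = 0.4717 atm.
Adiabatic (γ = 7/5), T V^(γ−1) and P V^γ constant: T₃ = T₂·(P₃/P₂)^((γ−1)/γ) = 231.0 K; V₃ = V₂·(P₂/P₃)^(1/γ) = 41.22 L.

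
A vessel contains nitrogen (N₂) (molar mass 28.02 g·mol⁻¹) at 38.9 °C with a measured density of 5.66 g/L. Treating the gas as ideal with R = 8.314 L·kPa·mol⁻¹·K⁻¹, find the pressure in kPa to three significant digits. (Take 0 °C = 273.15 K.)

P ≈ 524 kPa

ρ = PM/(RT) ⇒ P = ρRT/M = (5.66 × 8.314 × 312.0) / 28.02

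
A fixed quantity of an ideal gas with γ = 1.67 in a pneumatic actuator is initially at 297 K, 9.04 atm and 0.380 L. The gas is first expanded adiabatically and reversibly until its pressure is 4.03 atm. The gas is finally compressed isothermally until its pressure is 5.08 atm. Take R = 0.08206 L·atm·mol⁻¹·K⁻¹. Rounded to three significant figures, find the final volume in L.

V₃ ≈ 0.489 L

Adiabatic (γ = 1.67), T V^(γ−1) and P V^γ constant: T₂ = T₁·(P₂/P₁)^((γ−1)/γ) = 214.8 K; V₂ = V₁·(P₁/P₂)^(1/γ) = 0.6164 L.
T constant ⇒ Boyle's law P V = const: T₃ = T₂; V₃ = V₂·(P₂/P₃) = 0.4890 L.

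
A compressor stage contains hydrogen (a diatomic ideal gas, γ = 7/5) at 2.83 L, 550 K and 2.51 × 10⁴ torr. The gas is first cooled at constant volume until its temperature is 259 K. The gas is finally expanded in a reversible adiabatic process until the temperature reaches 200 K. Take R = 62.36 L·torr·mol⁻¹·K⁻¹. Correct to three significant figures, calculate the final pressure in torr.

P₃ ≈ 4.78e+03 torr

Isochoric, so P/T is constant: V₂ = V₁; P₂ = P₁·(T₂/T₁) = 1.182e+04 torr.
Reversible adiabatic, γ = 7/5: P₃ = P₂·(T₃/T₂)^(γ/(γ−1)) = 4783 torr; V₃ = V₂·(T₂/T₃)^(1/(γ−1)) = 5.401 L.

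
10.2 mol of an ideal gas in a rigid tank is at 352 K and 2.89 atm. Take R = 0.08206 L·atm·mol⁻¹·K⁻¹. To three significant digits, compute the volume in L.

V ≈ 102 L

PV = nRT ⇒ V = nRT/P = (10.2 × 0.08206 × 352) / 2.89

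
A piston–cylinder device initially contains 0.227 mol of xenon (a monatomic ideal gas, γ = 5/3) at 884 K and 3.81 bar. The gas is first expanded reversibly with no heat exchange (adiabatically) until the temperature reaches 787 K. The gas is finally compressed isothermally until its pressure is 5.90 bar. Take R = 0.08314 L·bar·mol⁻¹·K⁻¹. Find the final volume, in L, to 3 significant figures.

V₃ ≈ 2.52 L

From PV = nRT: V₁ = nRT₁/P₁ = 4.379 L.
Reversible adiabatic, γ = 5/3: P₂ = P₁·(T₂/T₁)^(γ/(γ−1)) = 2.849 bar; V₂ = V₁·(T₁/T₂)^(1/(γ−1)) = 5.213 L.
Isothermal, so P V is constant: T₃ = T₂; V₃ = V₂·(P₂/P₃) = 2.517 L.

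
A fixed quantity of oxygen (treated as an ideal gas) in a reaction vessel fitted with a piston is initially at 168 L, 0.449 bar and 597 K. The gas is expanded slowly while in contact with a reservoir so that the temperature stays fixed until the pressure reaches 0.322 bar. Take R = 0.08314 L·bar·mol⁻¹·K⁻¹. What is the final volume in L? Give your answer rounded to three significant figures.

V₂ ≈ 234 L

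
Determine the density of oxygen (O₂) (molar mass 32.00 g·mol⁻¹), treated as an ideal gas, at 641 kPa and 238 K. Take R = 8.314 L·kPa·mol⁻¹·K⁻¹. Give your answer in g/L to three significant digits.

ρ ≈ 10.4 g/L

ρ = PM/(RT) = (641 × 32.00) / (8.314 × 238.0)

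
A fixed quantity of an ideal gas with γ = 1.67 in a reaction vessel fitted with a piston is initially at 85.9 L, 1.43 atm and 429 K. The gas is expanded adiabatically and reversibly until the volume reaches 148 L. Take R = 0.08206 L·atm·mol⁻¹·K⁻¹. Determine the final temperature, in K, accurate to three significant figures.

T₂ ≈ 298 K

Adiabatic (γ = 1.67), T V^(γ−1) and P V^γ constant: T₂ = T₁·(V₁/V₂)^(γ−1) = 298.0 K; P₂ = P₁·(V₁/V₂)^γ = 0.5765 atm.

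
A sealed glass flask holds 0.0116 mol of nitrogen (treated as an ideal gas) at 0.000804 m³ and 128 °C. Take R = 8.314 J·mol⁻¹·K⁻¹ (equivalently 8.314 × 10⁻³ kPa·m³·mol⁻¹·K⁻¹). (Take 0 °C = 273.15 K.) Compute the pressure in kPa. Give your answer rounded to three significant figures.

P ≈ 48.1 kPa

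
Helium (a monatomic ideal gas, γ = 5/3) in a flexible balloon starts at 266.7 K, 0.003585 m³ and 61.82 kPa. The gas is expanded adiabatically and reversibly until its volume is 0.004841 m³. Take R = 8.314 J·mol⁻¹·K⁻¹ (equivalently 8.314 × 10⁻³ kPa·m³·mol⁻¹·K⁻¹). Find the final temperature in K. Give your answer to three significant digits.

Adiabatic (γ = 5/3), T V^(γ−1) and P V^γ constant: T₂ = T₁·(V₁/V₂)^(γ−1) = 218.3 K; P₂ = P₁·(V₁/V₂)^γ = 37.47 kPa.

T₂ ≈ 218 K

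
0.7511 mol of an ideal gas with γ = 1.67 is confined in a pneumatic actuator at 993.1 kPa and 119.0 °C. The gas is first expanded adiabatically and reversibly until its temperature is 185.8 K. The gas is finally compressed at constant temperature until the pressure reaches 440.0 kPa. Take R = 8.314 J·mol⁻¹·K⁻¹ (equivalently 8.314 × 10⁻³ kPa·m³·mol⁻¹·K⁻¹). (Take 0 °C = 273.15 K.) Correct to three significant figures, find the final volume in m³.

V₃ ≈ 0.00264 m³

Convert: T₁ = 392.1 K.
From PV = nRT: V₁ = nRT₁/P₁ = 0.002466 m³.
Adiabatic (γ = 1.67), T V^(γ−1) and P V^γ constant: P₂ = P₁·(T₂/T₁)^(γ/(γ−1)) = 154.3 kPa; V₂ = V₁·(T₁/T₂)^(1/(γ−1)) = 0.007519 m³.
T constant ⇒ Boyle's law P V = const: T₃ = T₂; V₃ = V₂·(P₂/P₃) = 0.002637 m³.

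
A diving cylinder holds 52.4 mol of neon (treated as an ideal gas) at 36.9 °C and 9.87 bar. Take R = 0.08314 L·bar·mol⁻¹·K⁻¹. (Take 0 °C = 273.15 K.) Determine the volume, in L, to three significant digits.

Convert: T = 310.05 K.
PV = nRT ⇒ V = nRT/P = (52.4 × 0.08314 × 310.05) / 9.87

V ≈ 137 L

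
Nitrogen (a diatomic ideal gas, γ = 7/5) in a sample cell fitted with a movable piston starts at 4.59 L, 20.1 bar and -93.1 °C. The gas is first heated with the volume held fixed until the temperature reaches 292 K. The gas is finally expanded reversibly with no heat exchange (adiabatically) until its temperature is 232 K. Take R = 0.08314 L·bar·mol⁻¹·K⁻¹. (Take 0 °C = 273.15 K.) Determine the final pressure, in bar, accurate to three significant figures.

Convert: T₁ = 180.0 K.
Isochoric, so P/T is constant: V₂ = V₁; P₂ = P₁·(T₂/T₁) = 32.60 bar.
Adiabatic (γ = 7/5), T V^(γ−1) and P V^γ constant: P₃ = P₂·(T₃/T₂)^(γ/(γ−1)) = 14.57 bar; V₃ = V₂·(T₂/T₃)^(1/(γ−1)) = 8.157 L.

P₃ ≈ 14.6 bar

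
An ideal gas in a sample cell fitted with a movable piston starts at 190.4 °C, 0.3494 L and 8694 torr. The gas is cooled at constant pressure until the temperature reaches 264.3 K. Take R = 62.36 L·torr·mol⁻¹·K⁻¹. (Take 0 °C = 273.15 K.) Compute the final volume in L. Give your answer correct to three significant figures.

V₂ ≈ 0.199 L

Convert: T₁ = 463.5 K.
Isobaric, so V/T is constant: P₂ = P₁; V₂ = V₁·(T₂/T₁) = 0.1992 L.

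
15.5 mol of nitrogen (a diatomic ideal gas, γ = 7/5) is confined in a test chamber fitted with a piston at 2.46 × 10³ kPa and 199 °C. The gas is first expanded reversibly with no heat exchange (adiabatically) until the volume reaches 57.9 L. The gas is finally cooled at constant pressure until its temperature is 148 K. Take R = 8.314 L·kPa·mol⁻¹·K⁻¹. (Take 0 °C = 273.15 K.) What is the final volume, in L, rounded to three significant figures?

Convert: T₁ = 472.1 K.
From PV = nRT: V₁ = nRT₁/P₁ = 24.73 L.
Reversible adiabatic, γ = 7/5: T₂ = T₁·(V₁/V₂)^(γ−1) = 336.0 K; P₂ = P₁·(V₁/V₂)^γ = 747.8 kPa.
Isobaric, so V/T is constant: P₃ = P₂; V₃ = V₂·(T₃/T₂) = 25.50 L.

V₃ ≈ 25.5 L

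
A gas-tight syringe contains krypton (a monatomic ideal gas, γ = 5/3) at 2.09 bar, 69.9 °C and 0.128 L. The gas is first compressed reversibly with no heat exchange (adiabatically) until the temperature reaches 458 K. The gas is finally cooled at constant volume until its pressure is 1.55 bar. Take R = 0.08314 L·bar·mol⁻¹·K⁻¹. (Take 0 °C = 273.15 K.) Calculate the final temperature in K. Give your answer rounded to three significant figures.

Convert: T₁ = 343.0 K.
Reversible adiabatic, γ = 5/3: P₂ = P₁·(T₂/T₁)^(γ/(γ−1)) = 4.304 bar; V₂ = V₁·(T₁/T₂)^(1/(γ−1)) = 0.08298 L.
V constant ⇒ P ∝ T: V₃ = V₂; T₃ = T₂·(P₃/P₂) = 164.9 K.

T₃ ≈ 165 K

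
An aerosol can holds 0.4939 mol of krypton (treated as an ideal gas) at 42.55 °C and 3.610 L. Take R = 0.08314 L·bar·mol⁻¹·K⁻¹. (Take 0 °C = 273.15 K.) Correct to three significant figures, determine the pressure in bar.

P ≈ 3.59 bar

Convert: T = 315.70 K.
PV = nRT ⇒ P = nRT/V = (0.4939 × 0.08314 × 315.70) / 3.610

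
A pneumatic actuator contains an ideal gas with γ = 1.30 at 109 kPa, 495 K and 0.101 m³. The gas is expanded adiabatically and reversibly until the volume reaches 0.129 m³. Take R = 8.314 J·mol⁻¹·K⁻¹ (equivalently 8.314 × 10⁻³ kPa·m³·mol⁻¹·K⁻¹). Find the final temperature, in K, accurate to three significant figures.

T₂ ≈ 460 K

Adiabatic (γ = 1.30), T V^(γ−1) and P V^γ constant: T₂ = T₁·(V₁/V₂)^(γ−1) = 460.0 K; P₂ = P₁·(V₁/V₂)^γ = 79.30 kPa.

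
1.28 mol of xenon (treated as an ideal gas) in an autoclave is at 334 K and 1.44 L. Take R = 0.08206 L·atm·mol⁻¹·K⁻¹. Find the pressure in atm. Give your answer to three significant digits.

PV = nRT ⇒ P = nRT/V = (1.28 × 0.08206 × 334) / 1.44

P ≈ 24.4 atm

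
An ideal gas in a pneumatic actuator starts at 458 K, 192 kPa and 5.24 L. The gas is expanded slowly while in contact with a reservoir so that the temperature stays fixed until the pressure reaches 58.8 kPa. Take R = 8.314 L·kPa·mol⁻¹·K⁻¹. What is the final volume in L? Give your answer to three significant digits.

Isothermal, so P V is constant: T₂ = T₁; V₂ = V₁·(P₁/P₂) = 17.11 L.

V₂ ≈ 17.1 L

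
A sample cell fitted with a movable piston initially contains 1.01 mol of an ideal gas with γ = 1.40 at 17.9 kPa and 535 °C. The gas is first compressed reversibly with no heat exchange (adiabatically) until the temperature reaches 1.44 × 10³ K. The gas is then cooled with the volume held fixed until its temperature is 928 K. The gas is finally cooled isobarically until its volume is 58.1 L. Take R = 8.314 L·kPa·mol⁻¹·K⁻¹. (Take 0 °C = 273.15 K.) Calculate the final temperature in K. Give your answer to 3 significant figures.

Convert: T₁ = 808.1 K.
From PV = nRT: V₁ = nRT₁/P₁ = 379.1 L.
Reversible adiabatic, γ = 1.40: P₂ = P₁·(T₂/T₁)^(γ/(γ−1)) = 135.2 kPa; V₂ = V₁·(T₁/T₂)^(1/(γ−1)) = 89.45 L.
Isochoric, so P/T is constant: V₃ = V₂; P₃ = P₂·(T₃/T₂) = 87.11 kPa.
P constant ⇒ V ∝ T: P₄ = P₃; T₄ = T₃·(V₄/V₃) = 602.7 K.

T₄ ≈ 603 K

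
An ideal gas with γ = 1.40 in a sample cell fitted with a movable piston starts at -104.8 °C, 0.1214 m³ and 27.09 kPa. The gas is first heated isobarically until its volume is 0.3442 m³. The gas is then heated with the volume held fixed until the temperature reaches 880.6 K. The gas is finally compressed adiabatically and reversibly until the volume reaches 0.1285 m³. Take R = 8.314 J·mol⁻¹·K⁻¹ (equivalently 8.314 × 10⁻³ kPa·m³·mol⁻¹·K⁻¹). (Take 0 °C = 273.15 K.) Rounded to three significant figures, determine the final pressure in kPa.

P₄ ≈ 199 kPa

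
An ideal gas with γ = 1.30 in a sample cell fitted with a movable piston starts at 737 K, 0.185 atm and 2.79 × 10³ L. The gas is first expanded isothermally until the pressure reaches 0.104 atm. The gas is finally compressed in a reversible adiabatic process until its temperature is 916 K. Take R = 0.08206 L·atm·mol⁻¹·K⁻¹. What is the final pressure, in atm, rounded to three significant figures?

T constant ⇒ Boyle's law P V = const: T₂ = T₁; V₂ = V₁·(P₁/P₂) = 4963 L.
Adiabatic (γ = 1.30), T V^(γ−1) and P V^γ constant: P₃ = P₂·(T₃/T₂)^(γ/(γ−1)) = 0.2668 atm; V₃ = V₂·(T₂/T₃)^(1/(γ−1)) = 2404 L.

P₃ ≈ 0.267 atm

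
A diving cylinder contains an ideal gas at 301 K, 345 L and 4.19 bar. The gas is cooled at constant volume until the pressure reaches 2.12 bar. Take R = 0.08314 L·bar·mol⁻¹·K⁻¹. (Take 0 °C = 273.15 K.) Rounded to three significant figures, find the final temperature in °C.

Isochoric, so P/T is constant: V₂ = V₁; T₂ = T₁·(P₂/P₁) = 152.3 K.

T₂ ≈ -121 °C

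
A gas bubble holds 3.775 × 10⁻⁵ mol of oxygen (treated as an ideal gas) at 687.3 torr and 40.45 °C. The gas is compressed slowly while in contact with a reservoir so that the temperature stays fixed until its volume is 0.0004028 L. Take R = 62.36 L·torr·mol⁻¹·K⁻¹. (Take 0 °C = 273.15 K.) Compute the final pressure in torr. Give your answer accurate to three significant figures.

P₂ ≈ 1.83e+03 torr

Convert: T₁ = 313.6 K.
From PV = nRT: V₁ = nRT₁/P₁ = 0.001074 L.
T constant ⇒ Boyle's law P V = const: T₂ = T₁; P₂ = P₁·(V₁/V₂) = 1833 torr.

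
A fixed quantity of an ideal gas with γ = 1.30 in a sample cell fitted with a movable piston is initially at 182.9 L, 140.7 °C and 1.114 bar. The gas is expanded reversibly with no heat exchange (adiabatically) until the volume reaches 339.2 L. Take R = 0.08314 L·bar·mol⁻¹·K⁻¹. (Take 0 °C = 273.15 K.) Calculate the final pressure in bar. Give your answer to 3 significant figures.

P₂ ≈ 0.499 bar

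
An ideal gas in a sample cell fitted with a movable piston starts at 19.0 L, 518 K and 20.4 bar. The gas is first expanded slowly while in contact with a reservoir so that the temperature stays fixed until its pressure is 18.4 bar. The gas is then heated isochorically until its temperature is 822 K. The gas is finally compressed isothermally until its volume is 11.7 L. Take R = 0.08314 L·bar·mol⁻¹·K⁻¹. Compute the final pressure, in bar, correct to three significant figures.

P₄ ≈ 52.6 bar

Isothermal, so P V is constant: T₂ = T₁; V₂ = V₁·(P₁/P₂) = 21.07 L.
Isochoric, so P/T is constant: V₃ = V₂; P₃ = P₂·(T₃/T₂) = 29.20 bar.
T constant ⇒ Boyle's law P V = const: T₄ = T₃; P₄ = P₃·(V₃/V₄) = 52.57 bar.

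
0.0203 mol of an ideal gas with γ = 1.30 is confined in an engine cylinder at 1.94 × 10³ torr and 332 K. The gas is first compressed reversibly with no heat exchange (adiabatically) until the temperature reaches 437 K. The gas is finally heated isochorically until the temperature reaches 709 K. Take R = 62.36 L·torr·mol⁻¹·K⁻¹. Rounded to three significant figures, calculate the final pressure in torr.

From PV = nRT: V₁ = nRT₁/P₁ = 0.2166 L.
Reversible adiabatic, γ = 1.30: P₂ = P₁·(T₂/T₁)^(γ/(γ−1)) = 6382 torr; V₂ = V₁·(T₁/T₂)^(1/(γ−1)) = 0.08668 L.
V constant ⇒ P ∝ T: V₃ = V₂; P₃ = P₂·(T₃/T₂) = 1.035e+04 torr.

P₃ ≈ 1.04e+04 torr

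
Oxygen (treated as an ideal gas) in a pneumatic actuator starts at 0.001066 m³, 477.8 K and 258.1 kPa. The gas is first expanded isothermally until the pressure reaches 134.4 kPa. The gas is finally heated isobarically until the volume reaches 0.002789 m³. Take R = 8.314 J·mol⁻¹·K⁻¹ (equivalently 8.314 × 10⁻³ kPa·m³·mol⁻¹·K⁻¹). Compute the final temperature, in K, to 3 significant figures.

Isothermal, so P V is constant: T₂ = T₁; V₂ = V₁·(P₁/P₂) = 0.002047 m³.
Isobaric, so V/T is constant: P₃ = P₂; T₃ = T₂·(V₃/V₂) = 651.0 K.

T₃ ≈ 651 K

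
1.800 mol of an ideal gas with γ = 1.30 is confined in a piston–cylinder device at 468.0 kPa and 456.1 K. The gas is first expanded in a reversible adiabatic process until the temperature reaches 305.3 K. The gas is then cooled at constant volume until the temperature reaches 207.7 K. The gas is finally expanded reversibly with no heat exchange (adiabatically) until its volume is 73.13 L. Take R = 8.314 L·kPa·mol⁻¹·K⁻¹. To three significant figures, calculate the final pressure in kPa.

P₄ ≈ 39.1 kPa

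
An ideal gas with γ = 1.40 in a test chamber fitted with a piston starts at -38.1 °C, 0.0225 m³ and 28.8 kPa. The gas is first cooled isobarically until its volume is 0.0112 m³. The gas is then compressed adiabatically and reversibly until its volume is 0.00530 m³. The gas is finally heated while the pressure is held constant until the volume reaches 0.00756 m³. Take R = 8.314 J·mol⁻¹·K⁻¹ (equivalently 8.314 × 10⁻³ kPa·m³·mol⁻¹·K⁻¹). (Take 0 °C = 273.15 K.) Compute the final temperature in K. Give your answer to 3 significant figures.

Convert: T₁ = 235.0 K.
P constant ⇒ V ∝ T: P₂ = P₁; T₂ = T₁·(V₂/V₁) = 117.0 K.
Adiabatic (γ = 1.40), T V^(γ−1) and P V^γ constant: T₃ = T₂·(V₂/V₃)^(γ−1) = 157.8 K; P₃ = P₂·(V₂/V₃)^γ = 82.09 kPa.
P constant ⇒ V ∝ T: P₄ = P₃; T₄ = T₃·(V₄/V₃) = 225.1 K.

T₄ ≈ 225 K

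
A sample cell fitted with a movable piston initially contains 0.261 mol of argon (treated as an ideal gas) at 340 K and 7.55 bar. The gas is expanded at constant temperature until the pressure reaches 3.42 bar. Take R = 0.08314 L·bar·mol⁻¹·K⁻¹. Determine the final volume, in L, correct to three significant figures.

V₂ ≈ 2.16 L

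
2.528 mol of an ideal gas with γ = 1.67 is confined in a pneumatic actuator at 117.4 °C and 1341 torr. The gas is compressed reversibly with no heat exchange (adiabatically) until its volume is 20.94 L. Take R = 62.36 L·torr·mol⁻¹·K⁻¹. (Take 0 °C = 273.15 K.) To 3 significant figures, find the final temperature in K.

T₂ ≈ 661 K

Convert: T₁ = 390.5 K.
From PV = nRT: V₁ = nRT₁/P₁ = 45.91 L.
Adiabatic (γ = 1.67), T V^(γ−1) and P V^γ constant: T₂ = T₁·(V₁/V₂)^(γ−1) = 660.9 K; P₂ = P₁·(V₁/V₂)^γ = 4975 torr.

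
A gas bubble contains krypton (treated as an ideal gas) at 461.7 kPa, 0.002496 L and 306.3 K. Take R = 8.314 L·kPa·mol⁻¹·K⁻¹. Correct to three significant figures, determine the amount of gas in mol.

n ≈ 0.000453 mol

PV = nRT ⇒ n = PV/(RT) = (461.7 × 0.002496) / (8.314 × 306.3)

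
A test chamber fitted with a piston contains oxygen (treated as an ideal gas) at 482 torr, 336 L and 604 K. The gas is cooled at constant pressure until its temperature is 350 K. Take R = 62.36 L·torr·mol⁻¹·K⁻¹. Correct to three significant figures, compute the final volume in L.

V₂ ≈ 195 L

Isobaric, so V/T is constant: P₂ = P₁; V₂ = V₁·(T₂/T₁) = 194.7 L.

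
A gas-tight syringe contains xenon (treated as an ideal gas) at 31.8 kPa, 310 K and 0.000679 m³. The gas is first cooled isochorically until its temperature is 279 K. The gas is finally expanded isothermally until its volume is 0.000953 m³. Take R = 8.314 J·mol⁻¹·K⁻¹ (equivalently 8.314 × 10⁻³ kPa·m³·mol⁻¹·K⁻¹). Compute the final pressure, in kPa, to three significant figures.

P₃ ≈ 20.4 kPa

Isochoric, so P/T is constant: V₂ = V₁; P₂ = P₁·(T₂/T₁) = 28.62 kPa.
Isothermal, so P V is constant: T₃ = T₂; P₃ = P₂·(V₂/V₃) = 20.39 kPa.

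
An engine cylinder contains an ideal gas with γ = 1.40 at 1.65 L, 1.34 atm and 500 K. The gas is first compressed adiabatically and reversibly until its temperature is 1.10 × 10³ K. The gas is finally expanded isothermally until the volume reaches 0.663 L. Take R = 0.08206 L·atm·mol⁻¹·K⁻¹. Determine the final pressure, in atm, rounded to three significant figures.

P₃ ≈ 7.34 atm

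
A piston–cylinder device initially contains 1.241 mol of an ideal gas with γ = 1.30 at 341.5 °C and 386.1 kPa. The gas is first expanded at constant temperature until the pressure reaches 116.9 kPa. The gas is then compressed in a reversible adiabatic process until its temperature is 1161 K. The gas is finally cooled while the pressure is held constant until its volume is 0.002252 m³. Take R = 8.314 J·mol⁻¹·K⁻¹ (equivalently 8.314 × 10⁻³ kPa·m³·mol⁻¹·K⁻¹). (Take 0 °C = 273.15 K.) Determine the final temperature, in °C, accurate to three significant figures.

Convert: T₁ = 614.6 K.
From PV = nRT: V₁ = nRT₁/P₁ = 0.01643 m³.
T constant ⇒ Boyle's law P V = const: T₂ = T₁; V₂ = V₁·(P₁/P₂) = 0.05425 m³.
Adiabatic (γ = 1.30), T V^(γ−1) and P V^γ constant: P₃ = P₂·(T₃/T₂)^(γ/(γ−1)) = 1840 kPa; V₃ = V₂·(T₂/T₃)^(1/(γ−1)) = 0.006512 m³.
Isobaric, so V/T is constant: P₄ = P₃; T₄ = T₃·(V₄/V₃) = 401.5 K.

T₄ ≈ 128 °C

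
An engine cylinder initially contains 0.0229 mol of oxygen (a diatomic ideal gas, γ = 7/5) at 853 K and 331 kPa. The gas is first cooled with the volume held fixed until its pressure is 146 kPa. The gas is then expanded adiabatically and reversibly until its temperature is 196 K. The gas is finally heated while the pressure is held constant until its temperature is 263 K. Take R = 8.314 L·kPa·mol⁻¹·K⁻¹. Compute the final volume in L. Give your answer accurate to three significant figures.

V₄ ≈ 3.36 L

From PV = nRT: V₁ = nRT₁/P₁ = 0.4906 L.
Isochoric, so P/T is constant: V₂ = V₁; T₂ = T₁·(P₂/P₁) = 376.2 K.
Reversible adiabatic, γ = 7/5: P₃ = P₂·(T₃/T₂)^(γ/(γ−1)) = 14.90 kPa; V₃ = V₂·(T₂/T₃)^(1/(γ−1)) = 2.505 L.
P constant ⇒ V ∝ T: P₄ = P₃; V₄ = V₃·(T₄/T₃) = 3.361 L.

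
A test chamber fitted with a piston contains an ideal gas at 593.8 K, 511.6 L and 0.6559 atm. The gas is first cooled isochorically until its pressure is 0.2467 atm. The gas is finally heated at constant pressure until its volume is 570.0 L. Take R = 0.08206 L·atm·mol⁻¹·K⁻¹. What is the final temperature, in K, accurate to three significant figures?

V constant ⇒ P ∝ T: V₂ = V₁; T₂ = T₁·(P₂/P₁) = 223.3 K.
Isobaric, so V/T is constant: P₃ = P₂; T₃ = T₂·(V₃/V₂) = 248.8 K.

T₃ ≈ 249 K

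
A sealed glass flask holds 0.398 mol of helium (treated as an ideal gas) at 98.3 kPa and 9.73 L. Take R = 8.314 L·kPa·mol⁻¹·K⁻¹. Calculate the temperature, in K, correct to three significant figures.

PV = nRT ⇒ T = PV/(nR) = (98.3 × 9.73) / (0.398 × 8.314)

T ≈ 289 K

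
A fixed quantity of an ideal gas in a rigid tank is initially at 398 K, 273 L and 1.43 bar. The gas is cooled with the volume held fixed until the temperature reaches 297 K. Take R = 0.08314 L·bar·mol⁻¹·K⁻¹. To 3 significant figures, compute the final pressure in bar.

V constant ⇒ P ∝ T: V₂ = V₁; P₂ = P₁·(T₂/T₁) = 1.067 bar.

P₂ ≈ 1.07 bar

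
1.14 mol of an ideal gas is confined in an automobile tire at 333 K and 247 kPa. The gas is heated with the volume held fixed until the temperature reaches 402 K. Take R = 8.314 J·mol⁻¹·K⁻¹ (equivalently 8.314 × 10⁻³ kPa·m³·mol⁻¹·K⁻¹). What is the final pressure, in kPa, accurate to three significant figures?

From PV = nRT: V₁ = nRT₁/P₁ = 0.01278 m³.
Isochoric, so P/T is constant: V₂ = V₁; P₂ = P₁·(T₂/T₁) = 298.2 kPa.

P₂ ≈ 298 kPa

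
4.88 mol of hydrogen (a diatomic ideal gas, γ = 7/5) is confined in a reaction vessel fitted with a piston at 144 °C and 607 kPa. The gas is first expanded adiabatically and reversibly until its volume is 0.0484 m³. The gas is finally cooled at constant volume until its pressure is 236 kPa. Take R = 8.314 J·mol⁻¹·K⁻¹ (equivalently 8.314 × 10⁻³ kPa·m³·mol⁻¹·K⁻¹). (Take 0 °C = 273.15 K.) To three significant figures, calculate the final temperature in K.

Convert: T₁ = 417.1 K.
From PV = nRT: V₁ = nRT₁/P₁ = 0.02788 m³.
Adiabatic (γ = 7/5), T V^(γ−1) and P V^γ constant: T₂ = T₁·(V₁/V₂)^(γ−1) = 334.6 K; P₂ = P₁·(V₁/V₂)^γ = 280.5 kPa.
Isochoric, so P/T is constant: V₃ = V₂; T₃ = T₂·(P₃/P₂) = 281.5 K.

T₃ ≈ 282 K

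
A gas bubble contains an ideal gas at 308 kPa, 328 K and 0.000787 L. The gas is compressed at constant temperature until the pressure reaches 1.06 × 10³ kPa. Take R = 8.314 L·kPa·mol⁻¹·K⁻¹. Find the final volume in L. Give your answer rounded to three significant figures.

V₂ ≈ 0.000229 L

T constant ⇒ Boyle's law P V = const: T₂ = T₁; V₂ = V₁·(P₁/P₂) = 0.0002287 L.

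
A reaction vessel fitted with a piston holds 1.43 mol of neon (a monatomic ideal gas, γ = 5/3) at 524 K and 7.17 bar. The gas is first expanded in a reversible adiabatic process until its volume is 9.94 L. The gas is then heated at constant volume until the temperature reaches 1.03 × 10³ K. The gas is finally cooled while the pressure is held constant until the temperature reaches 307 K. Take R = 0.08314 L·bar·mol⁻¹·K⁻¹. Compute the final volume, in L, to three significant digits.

V₄ ≈ 2.96 L

From PV = nRT: V₁ = nRT₁/P₁ = 8.689 L.
Reversible adiabatic, γ = 5/3: T₂ = T₁·(V₁/V₂)^(γ−1) = 479.0 K; P₂ = P₁·(V₁/V₂)^γ = 5.730 bar.
Isochoric, so P/T is constant: V₃ = V₂; P₃ = P₂·(T₃/T₂) = 12.32 bar.
P constant ⇒ V ∝ T: P₄ = P₃; V₄ = V₃·(T₄/T₃) = 2.963 L.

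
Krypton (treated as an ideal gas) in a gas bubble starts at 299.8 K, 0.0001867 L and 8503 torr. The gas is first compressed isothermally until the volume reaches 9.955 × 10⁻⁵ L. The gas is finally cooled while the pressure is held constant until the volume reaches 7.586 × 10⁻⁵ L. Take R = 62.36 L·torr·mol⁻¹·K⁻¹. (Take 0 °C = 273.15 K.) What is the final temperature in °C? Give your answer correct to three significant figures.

Isothermal, so P V is constant: T₂ = T₁; P₂ = P₁·(V₁/V₂) = 1.595e+04 torr.
P constant ⇒ V ∝ T: P₃ = P₂; T₃ = T₂·(V₃/V₂) = 228.5 K.

T₃ ≈ -44.7 °C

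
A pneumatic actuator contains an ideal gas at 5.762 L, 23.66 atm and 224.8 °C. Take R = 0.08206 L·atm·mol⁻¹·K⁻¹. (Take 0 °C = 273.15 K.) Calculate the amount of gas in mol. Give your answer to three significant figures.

n ≈ 3.34 mol

Convert: T = 497.95 K.
PV = nRT ⇒ n = PV/(RT) = (23.66 × 5.762) / (0.08206 × 497.95)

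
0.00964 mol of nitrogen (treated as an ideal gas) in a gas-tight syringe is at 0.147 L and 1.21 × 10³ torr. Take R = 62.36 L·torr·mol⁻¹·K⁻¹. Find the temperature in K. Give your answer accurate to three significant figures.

T ≈ 296 K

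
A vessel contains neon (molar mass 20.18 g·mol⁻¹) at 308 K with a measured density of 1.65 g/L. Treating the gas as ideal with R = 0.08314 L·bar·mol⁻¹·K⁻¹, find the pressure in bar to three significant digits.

P ≈ 2.09 bar

ρ = PM/(RT) ⇒ P = ρRT/M = (1.65 × 0.08314 × 308.0) / 20.18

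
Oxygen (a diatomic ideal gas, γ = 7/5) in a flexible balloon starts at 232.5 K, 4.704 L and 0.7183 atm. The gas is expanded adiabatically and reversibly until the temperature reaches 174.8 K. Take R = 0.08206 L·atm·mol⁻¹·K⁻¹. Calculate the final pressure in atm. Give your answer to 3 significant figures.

Reversible adiabatic, γ = 7/5: P₂ = P₁·(T₂/T₁)^(γ/(γ−1)) = 0.2647 atm; V₂ = V₁·(T₁/T₂)^(1/(γ−1)) = 9.598 L.

P₂ ≈ 0.265 atm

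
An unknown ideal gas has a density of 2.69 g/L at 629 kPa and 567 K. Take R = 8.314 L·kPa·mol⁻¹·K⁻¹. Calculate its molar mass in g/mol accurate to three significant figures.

ρ = PM/(RT) ⇒ M = ρRT/P = (2.69 × 8.314 × 567.0) / 629

M ≈ 20.2 g/mol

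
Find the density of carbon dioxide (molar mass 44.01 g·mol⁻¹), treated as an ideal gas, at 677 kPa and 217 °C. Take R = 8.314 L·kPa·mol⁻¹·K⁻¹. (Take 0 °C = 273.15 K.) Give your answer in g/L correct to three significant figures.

ρ ≈ 7.31 g/L

ρ = PM/(RT) = (677 × 44.01) / (8.314 × 490.1)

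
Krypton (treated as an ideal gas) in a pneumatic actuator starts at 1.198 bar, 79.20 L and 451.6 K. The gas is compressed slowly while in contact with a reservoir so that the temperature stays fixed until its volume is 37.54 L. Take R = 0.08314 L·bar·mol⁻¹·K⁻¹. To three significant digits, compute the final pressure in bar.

P₂ ≈ 2.53 bar

T constant ⇒ Boyle's law P V = const: T₂ = T₁; P₂ = P₁·(V₁/V₂) = 2.527 bar.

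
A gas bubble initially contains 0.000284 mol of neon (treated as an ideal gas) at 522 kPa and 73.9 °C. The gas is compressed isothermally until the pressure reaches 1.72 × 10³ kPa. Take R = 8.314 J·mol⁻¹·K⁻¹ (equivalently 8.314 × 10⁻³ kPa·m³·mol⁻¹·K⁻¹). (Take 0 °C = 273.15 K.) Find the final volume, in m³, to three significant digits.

V₂ ≈ 4.76e-07 m³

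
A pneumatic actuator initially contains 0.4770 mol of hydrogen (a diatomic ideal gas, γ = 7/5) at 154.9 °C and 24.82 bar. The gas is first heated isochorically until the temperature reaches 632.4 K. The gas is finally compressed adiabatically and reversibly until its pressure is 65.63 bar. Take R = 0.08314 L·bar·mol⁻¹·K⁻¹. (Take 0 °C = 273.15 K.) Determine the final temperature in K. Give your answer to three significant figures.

T₃ ≈ 747 K

Convert: T₁ = 428.0 K.
From PV = nRT: V₁ = nRT₁/P₁ = 0.6839 L.
Isochoric, so P/T is constant: V₂ = V₁; P₂ = P₁·(T₂/T₁) = 36.67 bar.
Reversible adiabatic, γ = 7/5: T₃ = T₂·(P₃/P₂)^((γ−1)/γ) = 746.8 K; V₃ = V₂·(P₂/P₃)^(1/γ) = 0.4513 L.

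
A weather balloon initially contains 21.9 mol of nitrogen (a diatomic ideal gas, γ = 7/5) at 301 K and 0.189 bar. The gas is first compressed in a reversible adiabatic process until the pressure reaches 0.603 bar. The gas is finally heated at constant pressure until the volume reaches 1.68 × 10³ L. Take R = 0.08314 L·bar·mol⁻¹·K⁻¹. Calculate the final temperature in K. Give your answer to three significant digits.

T₃ ≈ 556 K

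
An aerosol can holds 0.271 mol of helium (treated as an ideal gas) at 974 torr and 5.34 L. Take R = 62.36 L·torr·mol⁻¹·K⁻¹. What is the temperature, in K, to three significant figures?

T ≈ 308 K

PV = nRT ⇒ T = PV/(nR) = (974 × 5.34) / (0.271 × 62.36)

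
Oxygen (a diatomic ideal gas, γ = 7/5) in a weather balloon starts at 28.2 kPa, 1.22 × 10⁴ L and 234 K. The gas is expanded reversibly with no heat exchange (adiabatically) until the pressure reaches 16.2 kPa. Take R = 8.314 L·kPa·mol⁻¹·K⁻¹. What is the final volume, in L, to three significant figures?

Reversible adiabatic, γ = 7/5: T₂ = T₁·(P₂/P₁)^((γ−1)/γ) = 199.7 K; V₂ = V₁·(P₁/P₂)^(1/γ) = 1.813e+04 L.

V₂ ≈ 1.81e+04 L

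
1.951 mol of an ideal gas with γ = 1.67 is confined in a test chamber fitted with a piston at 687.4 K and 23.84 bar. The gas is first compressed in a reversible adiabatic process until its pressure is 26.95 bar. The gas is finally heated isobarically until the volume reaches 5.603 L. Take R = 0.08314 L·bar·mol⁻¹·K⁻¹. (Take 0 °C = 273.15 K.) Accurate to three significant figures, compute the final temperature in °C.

From PV = nRT: V₁ = nRT₁/P₁ = 4.677 L.
Reversible adiabatic, γ = 1.67: T₂ = T₁·(P₂/P₁)^((γ−1)/γ) = 722.1 K; V₂ = V₁·(P₁/P₂)^(1/γ) = 4.346 L.
P constant ⇒ V ∝ T: P₃ = P₂; T₃ = T₂·(V₃/V₂) = 930.9 K.

T₃ ≈ 658 °C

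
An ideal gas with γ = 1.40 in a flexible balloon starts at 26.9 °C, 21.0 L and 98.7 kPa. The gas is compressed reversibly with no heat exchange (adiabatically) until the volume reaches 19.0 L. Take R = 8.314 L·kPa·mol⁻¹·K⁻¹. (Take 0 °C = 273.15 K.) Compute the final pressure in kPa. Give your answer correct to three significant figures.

P₂ ≈ 114 kPa

Convert: T₁ = 300.0 K.
Reversible adiabatic, γ = 1.40: T₂ = T₁·(V₁/V₂)^(γ−1) = 312.3 K; P₂ = P₁·(V₁/V₂)^γ = 113.5 kPa.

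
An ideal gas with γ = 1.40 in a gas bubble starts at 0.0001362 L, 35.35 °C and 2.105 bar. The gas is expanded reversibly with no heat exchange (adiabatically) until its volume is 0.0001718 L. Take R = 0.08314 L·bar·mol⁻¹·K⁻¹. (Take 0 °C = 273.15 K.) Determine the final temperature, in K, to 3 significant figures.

Convert: T₁ = 308.5 K.
Reversible adiabatic, γ = 1.40: T₂ = T₁·(V₁/V₂)^(γ−1) = 281.1 K; P₂ = P₁·(V₁/V₂)^γ = 1.521 bar.

T₂ ≈ 281 K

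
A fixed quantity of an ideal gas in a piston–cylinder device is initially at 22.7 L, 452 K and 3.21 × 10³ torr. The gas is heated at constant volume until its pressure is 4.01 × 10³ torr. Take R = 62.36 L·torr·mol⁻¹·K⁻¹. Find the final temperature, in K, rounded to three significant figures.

T₂ ≈ 565 K

V constant ⇒ P ∝ T: V₂ = V₁; T₂ = T₁·(P₂/P₁) = 564.6 K.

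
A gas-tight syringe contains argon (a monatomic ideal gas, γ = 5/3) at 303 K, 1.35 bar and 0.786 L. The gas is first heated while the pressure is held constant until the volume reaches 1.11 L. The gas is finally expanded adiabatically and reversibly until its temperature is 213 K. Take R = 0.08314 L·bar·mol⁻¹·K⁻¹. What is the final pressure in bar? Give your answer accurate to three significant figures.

P₃ ≈ 0.236 bar

P constant ⇒ V ∝ T: P₂ = P₁; T₂ = T₁·(V₂/V₁) = 427.9 K.
Reversible adiabatic, γ = 5/3: P₃ = P₂·(T₃/T₂)^(γ/(γ−1)) = 0.2360 bar; V₃ = V₂·(T₂/T₃)^(1/(γ−1)) = 3.161 L.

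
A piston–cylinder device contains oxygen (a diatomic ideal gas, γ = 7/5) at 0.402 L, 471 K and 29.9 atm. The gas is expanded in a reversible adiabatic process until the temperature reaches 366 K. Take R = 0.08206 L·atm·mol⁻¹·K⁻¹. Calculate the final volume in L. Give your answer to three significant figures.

V₂ ≈ 0.755 L

Reversible adiabatic, γ = 7/5: P₂ = P₁·(T₂/T₁)^(γ/(γ−1)) = 12.37 atm; V₂ = V₁·(T₁/T₂)^(1/(γ−1)) = 0.7552 L.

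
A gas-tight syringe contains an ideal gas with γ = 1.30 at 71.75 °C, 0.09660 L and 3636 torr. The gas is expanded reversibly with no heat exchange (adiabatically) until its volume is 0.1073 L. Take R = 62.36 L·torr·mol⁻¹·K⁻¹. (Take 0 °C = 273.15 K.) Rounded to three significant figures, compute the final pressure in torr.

Convert: T₁ = 344.9 K.
Reversible adiabatic, γ = 1.30: T₂ = T₁·(V₁/V₂)^(γ−1) = 334.2 K; P₂ = P₁·(V₁/V₂)^γ = 3172 torr.

P₂ ≈ 3.17e+03 torr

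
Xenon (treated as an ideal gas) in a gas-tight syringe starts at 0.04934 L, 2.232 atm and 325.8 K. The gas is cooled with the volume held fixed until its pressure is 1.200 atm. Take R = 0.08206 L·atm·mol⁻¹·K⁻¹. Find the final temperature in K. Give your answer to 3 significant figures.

T₂ ≈ 175 K

V constant ⇒ P ∝ T: V₂ = V₁; T₂ = T₁·(P₂/P₁) = 175.2 K.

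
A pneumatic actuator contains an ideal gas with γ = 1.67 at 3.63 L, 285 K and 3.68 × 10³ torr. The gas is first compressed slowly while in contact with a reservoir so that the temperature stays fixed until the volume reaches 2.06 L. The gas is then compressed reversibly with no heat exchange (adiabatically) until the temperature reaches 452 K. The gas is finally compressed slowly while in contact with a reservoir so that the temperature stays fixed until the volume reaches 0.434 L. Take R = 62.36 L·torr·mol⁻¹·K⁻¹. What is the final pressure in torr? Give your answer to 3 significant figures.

P₄ ≈ 4.88e+04 torr

T constant ⇒ Boyle's law P V = const: T₂ = T₁; P₂ = P₁·(V₁/V₂) = 6485 torr.
Reversible adiabatic, γ = 1.67: P₃ = P₂·(T₃/T₂)^(γ/(γ−1)) = 2.047e+04 torr; V₃ = V₂·(T₂/T₃)^(1/(γ−1)) = 1.035 L.
T constant ⇒ Boyle's law P V = const: T₄ = T₃; P₄ = P₃·(V₃/V₄) = 4.882e+04 torr.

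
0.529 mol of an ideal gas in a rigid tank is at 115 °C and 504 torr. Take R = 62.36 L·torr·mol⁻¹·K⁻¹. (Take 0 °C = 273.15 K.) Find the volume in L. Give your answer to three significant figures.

Convert: T = 388.15 K.
PV = nRT ⇒ V = nRT/P = (0.529 × 62.36 × 388.15) / 504

V ≈ 25.4 L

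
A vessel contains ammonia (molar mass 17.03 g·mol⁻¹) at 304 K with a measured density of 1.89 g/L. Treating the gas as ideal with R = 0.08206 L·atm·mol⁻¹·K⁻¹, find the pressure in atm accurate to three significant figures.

P ≈ 2.77 atm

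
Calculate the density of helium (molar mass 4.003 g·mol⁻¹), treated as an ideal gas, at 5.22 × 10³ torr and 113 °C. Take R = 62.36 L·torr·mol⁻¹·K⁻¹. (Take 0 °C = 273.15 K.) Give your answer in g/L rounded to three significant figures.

ρ = PM/(RT) = (5.22e+03 × 4.003) / (62.36 × 386.1)

ρ ≈ 0.868 g/L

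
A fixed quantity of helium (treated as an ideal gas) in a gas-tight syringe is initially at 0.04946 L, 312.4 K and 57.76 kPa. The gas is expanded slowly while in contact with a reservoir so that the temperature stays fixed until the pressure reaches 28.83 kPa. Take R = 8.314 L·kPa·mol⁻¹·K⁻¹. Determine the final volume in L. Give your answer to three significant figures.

V₂ ≈ 0.0991 L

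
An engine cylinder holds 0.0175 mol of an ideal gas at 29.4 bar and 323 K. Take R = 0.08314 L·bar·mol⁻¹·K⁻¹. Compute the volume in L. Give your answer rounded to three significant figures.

V ≈ 0.0160 L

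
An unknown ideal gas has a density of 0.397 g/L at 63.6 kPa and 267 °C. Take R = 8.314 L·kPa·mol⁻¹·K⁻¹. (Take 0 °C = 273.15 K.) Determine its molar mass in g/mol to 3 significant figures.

ρ = PM/(RT) ⇒ M = ρRT/P = (0.397 × 8.314 × 540.1) / 63.6

M ≈ 28.0 g/mol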